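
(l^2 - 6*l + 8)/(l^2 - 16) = (l - 2)/(l + 4)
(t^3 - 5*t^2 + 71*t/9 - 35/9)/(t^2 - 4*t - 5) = (-9*t^3 + 45*t^2 - 71*t + 35)/(9*(-t^2 + 4*t + 5))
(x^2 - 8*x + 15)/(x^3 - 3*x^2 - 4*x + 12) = (x - 5)/(x^2 - 4)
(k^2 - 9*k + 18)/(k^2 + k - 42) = (k - 3)/(k + 7)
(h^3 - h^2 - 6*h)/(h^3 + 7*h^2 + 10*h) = (h - 3)/(h + 5)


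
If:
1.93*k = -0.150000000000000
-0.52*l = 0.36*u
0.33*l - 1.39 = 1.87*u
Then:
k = -0.08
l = 0.46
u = -0.66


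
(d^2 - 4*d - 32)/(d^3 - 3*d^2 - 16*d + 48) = (d - 8)/(d^2 - 7*d + 12)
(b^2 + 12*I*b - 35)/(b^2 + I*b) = (b^2 + 12*I*b - 35)/(b*(b + I))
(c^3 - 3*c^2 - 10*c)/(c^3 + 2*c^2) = (c - 5)/c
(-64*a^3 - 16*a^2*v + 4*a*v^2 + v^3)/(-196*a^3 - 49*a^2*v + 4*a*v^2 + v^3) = (-16*a^2 + v^2)/(-49*a^2 + v^2)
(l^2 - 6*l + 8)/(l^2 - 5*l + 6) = (l - 4)/(l - 3)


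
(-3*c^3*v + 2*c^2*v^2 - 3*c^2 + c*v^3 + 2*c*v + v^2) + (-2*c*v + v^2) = -3*c^3*v + 2*c^2*v^2 - 3*c^2 + c*v^3 + 2*v^2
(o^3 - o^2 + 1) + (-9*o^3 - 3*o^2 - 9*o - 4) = -8*o^3 - 4*o^2 - 9*o - 3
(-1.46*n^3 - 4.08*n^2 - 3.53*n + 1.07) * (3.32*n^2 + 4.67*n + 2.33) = -4.8472*n^5 - 20.3638*n^4 - 34.175*n^3 - 22.4391*n^2 - 3.228*n + 2.4931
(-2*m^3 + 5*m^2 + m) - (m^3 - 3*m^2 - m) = -3*m^3 + 8*m^2 + 2*m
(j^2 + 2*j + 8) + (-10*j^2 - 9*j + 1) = -9*j^2 - 7*j + 9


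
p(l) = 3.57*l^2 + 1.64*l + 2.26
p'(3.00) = 23.06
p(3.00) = 39.31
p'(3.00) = 23.06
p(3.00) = 39.31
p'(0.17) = 2.85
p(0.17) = 2.64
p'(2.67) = 20.70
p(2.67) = 32.09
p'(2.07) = 16.42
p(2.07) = 20.95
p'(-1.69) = -10.43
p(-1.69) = 9.68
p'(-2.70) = -17.64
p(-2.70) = 23.86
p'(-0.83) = -4.29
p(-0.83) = 3.36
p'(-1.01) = -5.57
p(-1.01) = 4.25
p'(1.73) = 13.99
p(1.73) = 15.78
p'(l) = 7.14*l + 1.64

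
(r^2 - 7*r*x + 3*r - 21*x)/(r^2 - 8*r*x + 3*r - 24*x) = (-r + 7*x)/(-r + 8*x)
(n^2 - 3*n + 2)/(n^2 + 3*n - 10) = (n - 1)/(n + 5)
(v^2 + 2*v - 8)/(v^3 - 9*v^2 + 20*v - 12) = (v + 4)/(v^2 - 7*v + 6)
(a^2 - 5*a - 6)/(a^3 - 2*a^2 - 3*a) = (a - 6)/(a*(a - 3))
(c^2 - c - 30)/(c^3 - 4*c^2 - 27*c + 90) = 1/(c - 3)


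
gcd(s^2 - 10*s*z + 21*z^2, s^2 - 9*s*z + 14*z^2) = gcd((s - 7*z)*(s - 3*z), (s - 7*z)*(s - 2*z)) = -s + 7*z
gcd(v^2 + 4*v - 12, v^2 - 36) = v + 6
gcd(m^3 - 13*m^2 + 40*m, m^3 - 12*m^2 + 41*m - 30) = m - 5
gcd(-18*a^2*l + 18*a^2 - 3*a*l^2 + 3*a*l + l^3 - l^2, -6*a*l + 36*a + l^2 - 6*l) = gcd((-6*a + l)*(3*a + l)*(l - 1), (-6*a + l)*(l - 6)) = 6*a - l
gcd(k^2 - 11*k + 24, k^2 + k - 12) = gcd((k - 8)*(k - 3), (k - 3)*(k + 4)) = k - 3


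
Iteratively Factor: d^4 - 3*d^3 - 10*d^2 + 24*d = (d - 2)*(d^3 - d^2 - 12*d) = (d - 2)*(d + 3)*(d^2 - 4*d) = (d - 4)*(d - 2)*(d + 3)*(d)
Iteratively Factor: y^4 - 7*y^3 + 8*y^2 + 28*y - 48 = (y - 3)*(y^3 - 4*y^2 - 4*y + 16) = (y - 4)*(y - 3)*(y^2 - 4) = (y - 4)*(y - 3)*(y - 2)*(y + 2)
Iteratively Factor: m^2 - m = (m)*(m - 1)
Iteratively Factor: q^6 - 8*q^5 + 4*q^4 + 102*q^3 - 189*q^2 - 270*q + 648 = (q + 2)*(q^5 - 10*q^4 + 24*q^3 + 54*q^2 - 297*q + 324) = (q - 4)*(q + 2)*(q^4 - 6*q^3 + 54*q - 81) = (q - 4)*(q - 3)*(q + 2)*(q^3 - 3*q^2 - 9*q + 27) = (q - 4)*(q - 3)*(q + 2)*(q + 3)*(q^2 - 6*q + 9) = (q - 4)*(q - 3)^2*(q + 2)*(q + 3)*(q - 3)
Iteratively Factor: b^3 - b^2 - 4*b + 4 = (b + 2)*(b^2 - 3*b + 2) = (b - 2)*(b + 2)*(b - 1)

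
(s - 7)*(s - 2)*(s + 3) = s^3 - 6*s^2 - 13*s + 42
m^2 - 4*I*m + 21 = (m - 7*I)*(m + 3*I)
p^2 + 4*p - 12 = (p - 2)*(p + 6)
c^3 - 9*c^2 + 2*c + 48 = (c - 8)*(c - 3)*(c + 2)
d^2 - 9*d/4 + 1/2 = (d - 2)*(d - 1/4)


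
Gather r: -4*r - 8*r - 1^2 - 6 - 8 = -12*r - 15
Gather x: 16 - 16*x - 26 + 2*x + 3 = -14*x - 7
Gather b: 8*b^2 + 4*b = 8*b^2 + 4*b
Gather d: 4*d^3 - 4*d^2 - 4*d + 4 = 4*d^3 - 4*d^2 - 4*d + 4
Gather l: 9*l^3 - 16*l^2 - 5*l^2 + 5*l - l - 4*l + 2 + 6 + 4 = 9*l^3 - 21*l^2 + 12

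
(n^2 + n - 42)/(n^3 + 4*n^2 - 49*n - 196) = (n - 6)/(n^2 - 3*n - 28)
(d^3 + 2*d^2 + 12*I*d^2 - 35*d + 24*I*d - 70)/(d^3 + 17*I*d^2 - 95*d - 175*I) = (d + 2)/(d + 5*I)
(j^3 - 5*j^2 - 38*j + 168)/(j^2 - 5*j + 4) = (j^2 - j - 42)/(j - 1)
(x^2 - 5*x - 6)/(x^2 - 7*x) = (x^2 - 5*x - 6)/(x*(x - 7))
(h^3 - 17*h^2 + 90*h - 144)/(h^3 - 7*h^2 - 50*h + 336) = (h - 3)/(h + 7)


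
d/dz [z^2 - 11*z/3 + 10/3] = 2*z - 11/3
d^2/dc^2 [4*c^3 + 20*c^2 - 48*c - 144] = 24*c + 40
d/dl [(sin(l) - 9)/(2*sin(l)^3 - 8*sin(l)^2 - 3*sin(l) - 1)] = (-147*sin(l) + sin(3*l) - 31*cos(2*l) + 3)*cos(l)/(-2*sin(l)^3 + 8*sin(l)^2 + 3*sin(l) + 1)^2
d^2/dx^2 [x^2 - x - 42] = 2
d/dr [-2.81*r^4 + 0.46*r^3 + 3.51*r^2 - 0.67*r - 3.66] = -11.24*r^3 + 1.38*r^2 + 7.02*r - 0.67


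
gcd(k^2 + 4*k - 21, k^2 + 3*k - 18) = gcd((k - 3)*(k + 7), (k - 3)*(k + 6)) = k - 3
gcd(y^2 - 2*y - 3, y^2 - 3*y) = y - 3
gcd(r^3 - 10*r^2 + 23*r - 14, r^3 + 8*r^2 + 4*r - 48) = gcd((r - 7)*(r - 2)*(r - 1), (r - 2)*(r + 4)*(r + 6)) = r - 2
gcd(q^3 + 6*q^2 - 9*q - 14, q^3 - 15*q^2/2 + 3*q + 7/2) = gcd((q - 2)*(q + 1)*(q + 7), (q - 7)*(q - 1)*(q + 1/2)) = 1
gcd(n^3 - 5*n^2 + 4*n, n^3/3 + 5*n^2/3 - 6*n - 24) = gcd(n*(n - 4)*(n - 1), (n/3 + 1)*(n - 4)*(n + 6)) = n - 4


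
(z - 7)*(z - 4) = z^2 - 11*z + 28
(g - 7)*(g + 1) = g^2 - 6*g - 7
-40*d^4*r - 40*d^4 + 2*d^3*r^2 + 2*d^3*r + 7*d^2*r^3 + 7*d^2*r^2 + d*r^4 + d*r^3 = (-2*d + r)*(4*d + r)*(5*d + r)*(d*r + d)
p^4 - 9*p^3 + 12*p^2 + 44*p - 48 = (p - 6)*(p - 4)*(p - 1)*(p + 2)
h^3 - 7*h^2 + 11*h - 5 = (h - 5)*(h - 1)^2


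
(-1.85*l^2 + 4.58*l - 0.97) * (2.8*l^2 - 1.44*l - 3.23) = -5.18*l^4 + 15.488*l^3 - 3.3357*l^2 - 13.3966*l + 3.1331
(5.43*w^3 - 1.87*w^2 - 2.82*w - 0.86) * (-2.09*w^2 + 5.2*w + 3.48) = -11.3487*w^5 + 32.1443*w^4 + 15.0662*w^3 - 19.3742*w^2 - 14.2856*w - 2.9928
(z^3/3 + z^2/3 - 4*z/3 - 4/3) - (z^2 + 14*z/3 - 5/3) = z^3/3 - 2*z^2/3 - 6*z + 1/3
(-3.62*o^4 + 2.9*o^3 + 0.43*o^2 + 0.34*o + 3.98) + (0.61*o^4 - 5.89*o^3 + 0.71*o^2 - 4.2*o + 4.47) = -3.01*o^4 - 2.99*o^3 + 1.14*o^2 - 3.86*o + 8.45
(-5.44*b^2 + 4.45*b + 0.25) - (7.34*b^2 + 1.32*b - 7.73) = -12.78*b^2 + 3.13*b + 7.98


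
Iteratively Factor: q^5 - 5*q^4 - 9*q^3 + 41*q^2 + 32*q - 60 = (q - 1)*(q^4 - 4*q^3 - 13*q^2 + 28*q + 60) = (q - 3)*(q - 1)*(q^3 - q^2 - 16*q - 20) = (q - 3)*(q - 1)*(q + 2)*(q^2 - 3*q - 10) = (q - 3)*(q - 1)*(q + 2)^2*(q - 5)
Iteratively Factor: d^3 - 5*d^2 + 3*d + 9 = (d - 3)*(d^2 - 2*d - 3) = (d - 3)*(d + 1)*(d - 3)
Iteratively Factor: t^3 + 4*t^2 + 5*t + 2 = (t + 1)*(t^2 + 3*t + 2) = (t + 1)*(t + 2)*(t + 1)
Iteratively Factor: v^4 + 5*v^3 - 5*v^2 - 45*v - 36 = (v + 3)*(v^3 + 2*v^2 - 11*v - 12) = (v + 3)*(v + 4)*(v^2 - 2*v - 3) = (v - 3)*(v + 3)*(v + 4)*(v + 1)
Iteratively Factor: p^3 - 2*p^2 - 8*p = (p + 2)*(p^2 - 4*p) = p*(p + 2)*(p - 4)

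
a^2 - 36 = (a - 6)*(a + 6)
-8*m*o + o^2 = o*(-8*m + o)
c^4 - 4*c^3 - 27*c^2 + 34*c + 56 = (c - 7)*(c - 2)*(c + 1)*(c + 4)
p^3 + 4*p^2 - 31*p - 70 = (p - 5)*(p + 2)*(p + 7)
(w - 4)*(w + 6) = w^2 + 2*w - 24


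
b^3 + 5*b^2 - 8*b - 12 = (b - 2)*(b + 1)*(b + 6)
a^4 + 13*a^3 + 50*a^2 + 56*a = a*(a + 2)*(a + 4)*(a + 7)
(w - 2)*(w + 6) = w^2 + 4*w - 12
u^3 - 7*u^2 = u^2*(u - 7)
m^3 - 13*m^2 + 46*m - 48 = (m - 8)*(m - 3)*(m - 2)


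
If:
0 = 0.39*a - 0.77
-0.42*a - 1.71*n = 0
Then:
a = 1.97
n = -0.48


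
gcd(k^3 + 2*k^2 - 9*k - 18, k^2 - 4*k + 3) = k - 3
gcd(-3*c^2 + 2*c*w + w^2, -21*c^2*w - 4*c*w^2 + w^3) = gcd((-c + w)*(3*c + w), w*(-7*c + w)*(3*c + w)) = 3*c + w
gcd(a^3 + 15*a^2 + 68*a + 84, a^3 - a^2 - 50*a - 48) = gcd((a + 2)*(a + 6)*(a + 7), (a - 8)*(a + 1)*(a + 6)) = a + 6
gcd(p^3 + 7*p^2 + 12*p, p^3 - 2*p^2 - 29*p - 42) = p + 3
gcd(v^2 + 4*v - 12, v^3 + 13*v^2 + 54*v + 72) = v + 6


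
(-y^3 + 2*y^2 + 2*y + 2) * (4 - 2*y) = 2*y^4 - 8*y^3 + 4*y^2 + 4*y + 8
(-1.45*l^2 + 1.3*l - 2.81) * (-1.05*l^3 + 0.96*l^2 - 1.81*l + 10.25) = 1.5225*l^5 - 2.757*l^4 + 6.823*l^3 - 19.9131*l^2 + 18.4111*l - 28.8025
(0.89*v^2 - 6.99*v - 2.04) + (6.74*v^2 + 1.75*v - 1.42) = 7.63*v^2 - 5.24*v - 3.46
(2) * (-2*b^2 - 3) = -4*b^2 - 6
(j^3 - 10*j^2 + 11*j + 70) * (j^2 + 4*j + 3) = j^5 - 6*j^4 - 26*j^3 + 84*j^2 + 313*j + 210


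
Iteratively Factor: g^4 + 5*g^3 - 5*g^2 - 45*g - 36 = (g - 3)*(g^3 + 8*g^2 + 19*g + 12) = (g - 3)*(g + 3)*(g^2 + 5*g + 4) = (g - 3)*(g + 1)*(g + 3)*(g + 4)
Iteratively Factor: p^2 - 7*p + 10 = (p - 5)*(p - 2)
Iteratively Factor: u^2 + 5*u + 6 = (u + 2)*(u + 3)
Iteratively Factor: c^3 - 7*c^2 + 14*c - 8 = (c - 2)*(c^2 - 5*c + 4) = (c - 2)*(c - 1)*(c - 4)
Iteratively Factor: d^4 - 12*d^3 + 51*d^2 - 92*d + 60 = (d - 5)*(d^3 - 7*d^2 + 16*d - 12) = (d - 5)*(d - 3)*(d^2 - 4*d + 4) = (d - 5)*(d - 3)*(d - 2)*(d - 2)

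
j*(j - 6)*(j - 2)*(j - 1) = j^4 - 9*j^3 + 20*j^2 - 12*j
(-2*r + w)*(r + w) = -2*r^2 - r*w + w^2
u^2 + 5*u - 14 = (u - 2)*(u + 7)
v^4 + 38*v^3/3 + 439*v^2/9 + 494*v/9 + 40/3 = (v + 1/3)*(v + 4/3)*(v + 5)*(v + 6)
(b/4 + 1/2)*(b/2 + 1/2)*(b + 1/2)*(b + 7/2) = b^4/8 + 7*b^3/8 + 63*b^2/32 + 53*b/32 + 7/16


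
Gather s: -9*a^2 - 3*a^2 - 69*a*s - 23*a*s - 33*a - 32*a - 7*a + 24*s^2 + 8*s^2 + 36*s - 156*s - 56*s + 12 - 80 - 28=-12*a^2 - 72*a + 32*s^2 + s*(-92*a - 176) - 96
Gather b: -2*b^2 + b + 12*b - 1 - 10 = -2*b^2 + 13*b - 11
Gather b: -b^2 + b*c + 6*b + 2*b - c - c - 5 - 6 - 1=-b^2 + b*(c + 8) - 2*c - 12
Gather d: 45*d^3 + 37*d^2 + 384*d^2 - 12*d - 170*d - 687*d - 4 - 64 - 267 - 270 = 45*d^3 + 421*d^2 - 869*d - 605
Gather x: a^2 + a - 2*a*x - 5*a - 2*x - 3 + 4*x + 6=a^2 - 4*a + x*(2 - 2*a) + 3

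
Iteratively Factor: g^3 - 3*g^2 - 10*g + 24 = (g + 3)*(g^2 - 6*g + 8) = (g - 2)*(g + 3)*(g - 4)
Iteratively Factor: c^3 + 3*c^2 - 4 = (c - 1)*(c^2 + 4*c + 4) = (c - 1)*(c + 2)*(c + 2)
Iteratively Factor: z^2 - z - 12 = (z - 4)*(z + 3)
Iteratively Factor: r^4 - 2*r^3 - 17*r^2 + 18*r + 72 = (r - 4)*(r^3 + 2*r^2 - 9*r - 18) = (r - 4)*(r - 3)*(r^2 + 5*r + 6) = (r - 4)*(r - 3)*(r + 3)*(r + 2)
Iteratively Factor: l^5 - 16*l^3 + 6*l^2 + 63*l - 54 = (l - 1)*(l^4 + l^3 - 15*l^2 - 9*l + 54) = (l - 1)*(l + 3)*(l^3 - 2*l^2 - 9*l + 18) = (l - 1)*(l + 3)^2*(l^2 - 5*l + 6) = (l - 2)*(l - 1)*(l + 3)^2*(l - 3)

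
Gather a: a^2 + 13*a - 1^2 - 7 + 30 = a^2 + 13*a + 22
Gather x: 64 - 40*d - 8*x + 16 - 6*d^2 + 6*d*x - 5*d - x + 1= -6*d^2 - 45*d + x*(6*d - 9) + 81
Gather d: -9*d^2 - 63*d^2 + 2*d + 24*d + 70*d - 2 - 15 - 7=-72*d^2 + 96*d - 24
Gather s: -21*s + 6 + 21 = 27 - 21*s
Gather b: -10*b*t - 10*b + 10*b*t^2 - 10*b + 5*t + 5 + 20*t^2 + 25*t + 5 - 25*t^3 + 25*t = b*(10*t^2 - 10*t - 20) - 25*t^3 + 20*t^2 + 55*t + 10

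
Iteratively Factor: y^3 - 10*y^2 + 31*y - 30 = (y - 2)*(y^2 - 8*y + 15) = (y - 5)*(y - 2)*(y - 3)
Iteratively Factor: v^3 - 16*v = (v + 4)*(v^2 - 4*v) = v*(v + 4)*(v - 4)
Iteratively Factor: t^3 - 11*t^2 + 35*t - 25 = (t - 5)*(t^2 - 6*t + 5) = (t - 5)*(t - 1)*(t - 5)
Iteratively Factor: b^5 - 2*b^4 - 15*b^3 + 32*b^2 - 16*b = (b - 1)*(b^4 - b^3 - 16*b^2 + 16*b) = (b - 4)*(b - 1)*(b^3 + 3*b^2 - 4*b) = b*(b - 4)*(b - 1)*(b^2 + 3*b - 4) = b*(b - 4)*(b - 1)^2*(b + 4)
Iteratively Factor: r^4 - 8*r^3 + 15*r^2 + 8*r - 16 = (r + 1)*(r^3 - 9*r^2 + 24*r - 16) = (r - 4)*(r + 1)*(r^2 - 5*r + 4) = (r - 4)*(r - 1)*(r + 1)*(r - 4)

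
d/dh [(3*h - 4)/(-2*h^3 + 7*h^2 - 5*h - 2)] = (12*h^3 - 45*h^2 + 56*h - 26)/(4*h^6 - 28*h^5 + 69*h^4 - 62*h^3 - 3*h^2 + 20*h + 4)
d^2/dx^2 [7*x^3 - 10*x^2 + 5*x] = 42*x - 20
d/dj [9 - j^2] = -2*j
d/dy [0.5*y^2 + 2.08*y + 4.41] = 1.0*y + 2.08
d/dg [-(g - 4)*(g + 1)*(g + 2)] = -3*g^2 + 2*g + 10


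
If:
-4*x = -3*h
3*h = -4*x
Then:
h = 0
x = 0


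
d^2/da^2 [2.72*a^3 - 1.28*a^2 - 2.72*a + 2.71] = 16.32*a - 2.56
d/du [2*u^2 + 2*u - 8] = 4*u + 2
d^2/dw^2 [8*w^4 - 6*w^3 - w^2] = 96*w^2 - 36*w - 2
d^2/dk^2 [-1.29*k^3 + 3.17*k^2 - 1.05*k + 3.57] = 6.34 - 7.74*k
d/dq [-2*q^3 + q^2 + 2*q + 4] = -6*q^2 + 2*q + 2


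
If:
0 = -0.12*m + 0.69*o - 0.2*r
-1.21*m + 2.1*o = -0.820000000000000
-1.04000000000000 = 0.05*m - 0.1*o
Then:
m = 141.62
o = 81.21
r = 195.21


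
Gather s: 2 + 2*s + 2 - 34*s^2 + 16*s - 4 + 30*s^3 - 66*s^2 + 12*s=30*s^3 - 100*s^2 + 30*s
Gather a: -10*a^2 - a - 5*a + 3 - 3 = -10*a^2 - 6*a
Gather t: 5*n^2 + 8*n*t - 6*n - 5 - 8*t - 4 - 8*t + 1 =5*n^2 - 6*n + t*(8*n - 16) - 8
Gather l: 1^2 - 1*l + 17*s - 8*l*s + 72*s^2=l*(-8*s - 1) + 72*s^2 + 17*s + 1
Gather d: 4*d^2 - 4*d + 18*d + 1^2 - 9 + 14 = 4*d^2 + 14*d + 6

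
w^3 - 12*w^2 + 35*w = w*(w - 7)*(w - 5)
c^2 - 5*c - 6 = (c - 6)*(c + 1)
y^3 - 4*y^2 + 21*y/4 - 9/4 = (y - 3/2)^2*(y - 1)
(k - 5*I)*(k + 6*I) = k^2 + I*k + 30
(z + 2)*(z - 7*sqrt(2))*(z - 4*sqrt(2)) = z^3 - 11*sqrt(2)*z^2 + 2*z^2 - 22*sqrt(2)*z + 56*z + 112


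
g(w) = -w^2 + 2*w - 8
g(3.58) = -13.66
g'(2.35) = -2.70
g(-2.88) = -22.05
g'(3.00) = -4.00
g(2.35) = -8.82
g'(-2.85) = 7.70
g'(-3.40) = 8.80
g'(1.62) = -1.24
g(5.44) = -26.71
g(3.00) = -11.00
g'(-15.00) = 32.00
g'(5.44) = -8.88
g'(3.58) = -5.16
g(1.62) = -7.38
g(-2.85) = -21.82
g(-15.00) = -263.00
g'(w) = 2 - 2*w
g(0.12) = -7.77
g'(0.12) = 1.76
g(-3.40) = -26.36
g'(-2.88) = 7.76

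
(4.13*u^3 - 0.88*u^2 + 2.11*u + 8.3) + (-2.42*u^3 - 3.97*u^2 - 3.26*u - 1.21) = 1.71*u^3 - 4.85*u^2 - 1.15*u + 7.09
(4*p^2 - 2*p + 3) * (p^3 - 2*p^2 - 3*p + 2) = 4*p^5 - 10*p^4 - 5*p^3 + 8*p^2 - 13*p + 6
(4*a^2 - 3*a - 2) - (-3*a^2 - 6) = 7*a^2 - 3*a + 4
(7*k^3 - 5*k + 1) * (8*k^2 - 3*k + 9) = 56*k^5 - 21*k^4 + 23*k^3 + 23*k^2 - 48*k + 9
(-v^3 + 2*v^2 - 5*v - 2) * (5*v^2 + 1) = -5*v^5 + 10*v^4 - 26*v^3 - 8*v^2 - 5*v - 2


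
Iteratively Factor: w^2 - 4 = (w - 2)*(w + 2)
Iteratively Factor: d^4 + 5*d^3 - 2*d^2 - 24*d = (d + 3)*(d^3 + 2*d^2 - 8*d) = (d + 3)*(d + 4)*(d^2 - 2*d) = d*(d + 3)*(d + 4)*(d - 2)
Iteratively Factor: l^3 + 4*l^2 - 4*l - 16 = (l - 2)*(l^2 + 6*l + 8) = (l - 2)*(l + 4)*(l + 2)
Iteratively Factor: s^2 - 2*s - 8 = (s - 4)*(s + 2)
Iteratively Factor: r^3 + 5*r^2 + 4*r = (r + 1)*(r^2 + 4*r) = (r + 1)*(r + 4)*(r)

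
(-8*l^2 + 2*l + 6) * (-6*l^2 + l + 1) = 48*l^4 - 20*l^3 - 42*l^2 + 8*l + 6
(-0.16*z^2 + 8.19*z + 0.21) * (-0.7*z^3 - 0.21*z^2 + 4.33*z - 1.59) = 0.112*z^5 - 5.6994*z^4 - 2.5597*z^3 + 35.673*z^2 - 12.1128*z - 0.3339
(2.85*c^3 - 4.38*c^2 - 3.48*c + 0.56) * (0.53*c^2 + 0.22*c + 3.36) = 1.5105*c^5 - 1.6944*c^4 + 6.768*c^3 - 15.1856*c^2 - 11.5696*c + 1.8816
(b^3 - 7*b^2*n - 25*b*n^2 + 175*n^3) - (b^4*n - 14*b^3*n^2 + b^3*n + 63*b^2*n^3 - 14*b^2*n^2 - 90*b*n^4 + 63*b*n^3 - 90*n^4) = -b^4*n + 14*b^3*n^2 - b^3*n + b^3 - 63*b^2*n^3 + 14*b^2*n^2 - 7*b^2*n + 90*b*n^4 - 63*b*n^3 - 25*b*n^2 + 90*n^4 + 175*n^3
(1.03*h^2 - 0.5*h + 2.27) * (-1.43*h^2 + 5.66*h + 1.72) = -1.4729*h^4 + 6.5448*h^3 - 4.3045*h^2 + 11.9882*h + 3.9044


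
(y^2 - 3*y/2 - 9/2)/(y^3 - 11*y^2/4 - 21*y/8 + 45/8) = 4/(4*y - 5)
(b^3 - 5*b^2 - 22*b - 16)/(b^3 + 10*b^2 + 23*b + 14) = (b - 8)/(b + 7)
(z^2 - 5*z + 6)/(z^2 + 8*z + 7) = (z^2 - 5*z + 6)/(z^2 + 8*z + 7)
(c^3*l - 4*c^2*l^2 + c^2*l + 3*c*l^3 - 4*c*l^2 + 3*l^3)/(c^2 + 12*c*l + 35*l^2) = l*(c^3 - 4*c^2*l + c^2 + 3*c*l^2 - 4*c*l + 3*l^2)/(c^2 + 12*c*l + 35*l^2)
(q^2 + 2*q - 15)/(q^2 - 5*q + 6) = (q + 5)/(q - 2)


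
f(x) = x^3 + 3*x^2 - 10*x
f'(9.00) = 287.00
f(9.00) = 882.00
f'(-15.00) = 575.00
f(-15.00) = -2550.00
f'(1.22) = 1.79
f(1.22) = -5.92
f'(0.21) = -8.61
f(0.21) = -1.96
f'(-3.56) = 6.66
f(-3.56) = 28.50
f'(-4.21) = 17.91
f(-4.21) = 20.65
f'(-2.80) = -3.28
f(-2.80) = 29.57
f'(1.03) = -0.64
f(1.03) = -6.02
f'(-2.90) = -2.17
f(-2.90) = 29.84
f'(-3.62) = 7.59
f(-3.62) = 28.08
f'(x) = 3*x^2 + 6*x - 10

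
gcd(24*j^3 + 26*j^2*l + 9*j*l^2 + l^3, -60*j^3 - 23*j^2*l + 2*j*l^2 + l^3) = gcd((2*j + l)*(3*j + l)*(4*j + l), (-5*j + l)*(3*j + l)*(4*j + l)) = 12*j^2 + 7*j*l + l^2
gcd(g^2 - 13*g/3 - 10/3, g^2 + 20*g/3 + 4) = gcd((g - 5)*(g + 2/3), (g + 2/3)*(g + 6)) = g + 2/3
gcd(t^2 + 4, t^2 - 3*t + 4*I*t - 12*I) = 1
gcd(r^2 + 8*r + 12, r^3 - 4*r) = r + 2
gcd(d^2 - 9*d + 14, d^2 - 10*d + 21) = d - 7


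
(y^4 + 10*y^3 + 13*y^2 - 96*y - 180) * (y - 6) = y^5 + 4*y^4 - 47*y^3 - 174*y^2 + 396*y + 1080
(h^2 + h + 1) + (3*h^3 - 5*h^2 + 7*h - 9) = 3*h^3 - 4*h^2 + 8*h - 8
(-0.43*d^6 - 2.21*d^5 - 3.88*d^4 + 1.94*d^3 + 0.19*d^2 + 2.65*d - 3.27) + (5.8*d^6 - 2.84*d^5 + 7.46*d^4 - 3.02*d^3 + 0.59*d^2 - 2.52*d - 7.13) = 5.37*d^6 - 5.05*d^5 + 3.58*d^4 - 1.08*d^3 + 0.78*d^2 + 0.13*d - 10.4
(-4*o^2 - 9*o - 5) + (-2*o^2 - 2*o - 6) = -6*o^2 - 11*o - 11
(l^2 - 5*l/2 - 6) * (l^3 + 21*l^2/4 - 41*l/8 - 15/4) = l^5 + 11*l^4/4 - 97*l^3/4 - 359*l^2/16 + 321*l/8 + 45/2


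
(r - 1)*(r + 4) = r^2 + 3*r - 4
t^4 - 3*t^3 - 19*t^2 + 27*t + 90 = (t - 5)*(t - 3)*(t + 2)*(t + 3)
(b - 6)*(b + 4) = b^2 - 2*b - 24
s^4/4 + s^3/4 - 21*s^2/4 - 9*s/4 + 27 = (s/4 + 1)*(s - 3)^2*(s + 3)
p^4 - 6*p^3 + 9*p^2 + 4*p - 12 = (p - 3)*(p - 2)^2*(p + 1)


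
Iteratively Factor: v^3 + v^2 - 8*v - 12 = (v + 2)*(v^2 - v - 6) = (v + 2)^2*(v - 3)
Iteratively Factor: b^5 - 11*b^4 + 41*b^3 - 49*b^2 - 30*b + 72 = (b - 3)*(b^4 - 8*b^3 + 17*b^2 + 2*b - 24) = (b - 4)*(b - 3)*(b^3 - 4*b^2 + b + 6) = (b - 4)*(b - 3)*(b - 2)*(b^2 - 2*b - 3) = (b - 4)*(b - 3)^2*(b - 2)*(b + 1)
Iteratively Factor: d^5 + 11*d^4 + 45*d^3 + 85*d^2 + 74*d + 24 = (d + 3)*(d^4 + 8*d^3 + 21*d^2 + 22*d + 8) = (d + 2)*(d + 3)*(d^3 + 6*d^2 + 9*d + 4) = (d + 2)*(d + 3)*(d + 4)*(d^2 + 2*d + 1) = (d + 1)*(d + 2)*(d + 3)*(d + 4)*(d + 1)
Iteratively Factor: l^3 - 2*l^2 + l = (l)*(l^2 - 2*l + 1) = l*(l - 1)*(l - 1)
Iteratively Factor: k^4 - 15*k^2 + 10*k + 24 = (k + 4)*(k^3 - 4*k^2 + k + 6) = (k - 2)*(k + 4)*(k^2 - 2*k - 3) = (k - 3)*(k - 2)*(k + 4)*(k + 1)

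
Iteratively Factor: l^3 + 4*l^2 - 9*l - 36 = (l + 4)*(l^2 - 9) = (l - 3)*(l + 4)*(l + 3)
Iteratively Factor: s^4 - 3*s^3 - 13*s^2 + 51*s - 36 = (s - 1)*(s^3 - 2*s^2 - 15*s + 36) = (s - 1)*(s + 4)*(s^2 - 6*s + 9) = (s - 3)*(s - 1)*(s + 4)*(s - 3)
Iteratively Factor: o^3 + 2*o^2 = (o)*(o^2 + 2*o) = o^2*(o + 2)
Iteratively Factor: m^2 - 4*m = (m)*(m - 4)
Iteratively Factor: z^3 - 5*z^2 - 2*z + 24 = (z - 3)*(z^2 - 2*z - 8) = (z - 4)*(z - 3)*(z + 2)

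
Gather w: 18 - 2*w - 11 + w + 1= 8 - w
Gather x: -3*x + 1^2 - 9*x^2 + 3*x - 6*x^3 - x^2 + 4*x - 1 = -6*x^3 - 10*x^2 + 4*x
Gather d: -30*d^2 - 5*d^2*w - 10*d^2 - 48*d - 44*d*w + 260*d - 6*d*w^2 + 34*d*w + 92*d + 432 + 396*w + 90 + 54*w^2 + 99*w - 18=d^2*(-5*w - 40) + d*(-6*w^2 - 10*w + 304) + 54*w^2 + 495*w + 504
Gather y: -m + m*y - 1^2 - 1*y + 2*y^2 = -m + 2*y^2 + y*(m - 1) - 1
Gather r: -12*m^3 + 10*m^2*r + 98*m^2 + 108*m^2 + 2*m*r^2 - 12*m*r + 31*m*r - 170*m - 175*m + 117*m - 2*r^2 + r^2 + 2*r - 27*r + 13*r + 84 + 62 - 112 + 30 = -12*m^3 + 206*m^2 - 228*m + r^2*(2*m - 1) + r*(10*m^2 + 19*m - 12) + 64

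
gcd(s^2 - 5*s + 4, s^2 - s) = s - 1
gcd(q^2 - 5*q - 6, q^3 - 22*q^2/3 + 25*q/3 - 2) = q - 6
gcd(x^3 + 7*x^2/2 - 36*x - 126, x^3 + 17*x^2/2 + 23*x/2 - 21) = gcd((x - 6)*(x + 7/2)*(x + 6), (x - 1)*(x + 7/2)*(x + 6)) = x^2 + 19*x/2 + 21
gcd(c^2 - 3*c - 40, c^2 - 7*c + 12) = 1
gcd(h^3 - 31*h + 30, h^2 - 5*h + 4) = h - 1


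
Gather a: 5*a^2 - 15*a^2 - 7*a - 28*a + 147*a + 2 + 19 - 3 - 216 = -10*a^2 + 112*a - 198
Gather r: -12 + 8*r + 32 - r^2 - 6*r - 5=-r^2 + 2*r + 15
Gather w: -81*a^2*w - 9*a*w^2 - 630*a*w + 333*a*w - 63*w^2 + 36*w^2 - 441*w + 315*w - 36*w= w^2*(-9*a - 27) + w*(-81*a^2 - 297*a - 162)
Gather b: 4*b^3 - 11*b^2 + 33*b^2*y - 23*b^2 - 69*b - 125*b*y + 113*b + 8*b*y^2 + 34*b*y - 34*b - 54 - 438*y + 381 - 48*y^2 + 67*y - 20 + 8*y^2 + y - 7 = 4*b^3 + b^2*(33*y - 34) + b*(8*y^2 - 91*y + 10) - 40*y^2 - 370*y + 300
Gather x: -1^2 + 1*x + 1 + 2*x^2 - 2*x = 2*x^2 - x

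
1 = 1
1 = 1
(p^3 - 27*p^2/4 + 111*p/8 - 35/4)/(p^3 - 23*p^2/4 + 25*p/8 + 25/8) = (2*p^2 - 11*p + 14)/(2*p^2 - 9*p - 5)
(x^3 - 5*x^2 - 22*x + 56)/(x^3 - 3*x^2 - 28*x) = (x - 2)/x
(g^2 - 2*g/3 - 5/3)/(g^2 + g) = (g - 5/3)/g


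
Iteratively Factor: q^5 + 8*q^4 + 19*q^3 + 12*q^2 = (q + 3)*(q^4 + 5*q^3 + 4*q^2) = q*(q + 3)*(q^3 + 5*q^2 + 4*q) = q^2*(q + 3)*(q^2 + 5*q + 4) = q^2*(q + 1)*(q + 3)*(q + 4)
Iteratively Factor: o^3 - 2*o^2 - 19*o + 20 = (o - 5)*(o^2 + 3*o - 4) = (o - 5)*(o - 1)*(o + 4)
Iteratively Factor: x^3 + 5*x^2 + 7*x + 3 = (x + 1)*(x^2 + 4*x + 3) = (x + 1)*(x + 3)*(x + 1)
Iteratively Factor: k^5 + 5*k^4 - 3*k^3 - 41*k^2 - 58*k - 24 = (k + 1)*(k^4 + 4*k^3 - 7*k^2 - 34*k - 24) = (k + 1)*(k + 2)*(k^3 + 2*k^2 - 11*k - 12) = (k - 3)*(k + 1)*(k + 2)*(k^2 + 5*k + 4) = (k - 3)*(k + 1)^2*(k + 2)*(k + 4)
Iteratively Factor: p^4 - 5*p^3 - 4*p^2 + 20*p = (p)*(p^3 - 5*p^2 - 4*p + 20) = p*(p + 2)*(p^2 - 7*p + 10) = p*(p - 5)*(p + 2)*(p - 2)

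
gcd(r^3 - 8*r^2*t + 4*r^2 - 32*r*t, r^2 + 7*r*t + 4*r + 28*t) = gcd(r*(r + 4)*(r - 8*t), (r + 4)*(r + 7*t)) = r + 4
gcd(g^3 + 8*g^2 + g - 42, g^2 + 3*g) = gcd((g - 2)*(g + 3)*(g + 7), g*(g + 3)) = g + 3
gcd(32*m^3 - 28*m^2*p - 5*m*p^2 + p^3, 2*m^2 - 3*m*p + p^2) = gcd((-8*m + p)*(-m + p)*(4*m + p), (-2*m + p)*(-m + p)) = -m + p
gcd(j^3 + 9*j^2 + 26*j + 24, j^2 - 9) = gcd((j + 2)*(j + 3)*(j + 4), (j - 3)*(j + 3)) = j + 3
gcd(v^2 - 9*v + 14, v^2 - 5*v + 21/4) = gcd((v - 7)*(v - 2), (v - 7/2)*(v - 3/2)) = 1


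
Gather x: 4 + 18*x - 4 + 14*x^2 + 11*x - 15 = 14*x^2 + 29*x - 15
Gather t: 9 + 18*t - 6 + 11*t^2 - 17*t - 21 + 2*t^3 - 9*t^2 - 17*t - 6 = 2*t^3 + 2*t^2 - 16*t - 24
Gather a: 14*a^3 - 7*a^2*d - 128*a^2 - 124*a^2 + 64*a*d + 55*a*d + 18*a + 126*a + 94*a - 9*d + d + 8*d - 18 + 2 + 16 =14*a^3 + a^2*(-7*d - 252) + a*(119*d + 238)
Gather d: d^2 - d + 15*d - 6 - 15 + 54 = d^2 + 14*d + 33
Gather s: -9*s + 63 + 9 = 72 - 9*s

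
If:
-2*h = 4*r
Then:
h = -2*r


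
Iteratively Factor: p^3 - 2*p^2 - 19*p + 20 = (p - 1)*(p^2 - p - 20) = (p - 1)*(p + 4)*(p - 5)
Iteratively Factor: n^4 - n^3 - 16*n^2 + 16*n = (n + 4)*(n^3 - 5*n^2 + 4*n) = (n - 4)*(n + 4)*(n^2 - n) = n*(n - 4)*(n + 4)*(n - 1)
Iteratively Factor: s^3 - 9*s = (s + 3)*(s^2 - 3*s) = (s - 3)*(s + 3)*(s)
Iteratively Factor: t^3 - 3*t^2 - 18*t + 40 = (t - 5)*(t^2 + 2*t - 8) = (t - 5)*(t + 4)*(t - 2)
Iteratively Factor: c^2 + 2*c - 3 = (c + 3)*(c - 1)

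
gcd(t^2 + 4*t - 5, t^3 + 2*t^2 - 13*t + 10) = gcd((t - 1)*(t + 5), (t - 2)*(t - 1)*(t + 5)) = t^2 + 4*t - 5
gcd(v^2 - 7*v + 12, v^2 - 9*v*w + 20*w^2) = 1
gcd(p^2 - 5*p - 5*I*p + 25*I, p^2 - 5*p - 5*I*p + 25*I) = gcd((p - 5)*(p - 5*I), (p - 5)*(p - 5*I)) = p^2 + p*(-5 - 5*I) + 25*I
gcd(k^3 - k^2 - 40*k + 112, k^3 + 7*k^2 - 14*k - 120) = k - 4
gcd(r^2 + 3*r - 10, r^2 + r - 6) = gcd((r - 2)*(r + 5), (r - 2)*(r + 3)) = r - 2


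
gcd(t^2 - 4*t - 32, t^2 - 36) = 1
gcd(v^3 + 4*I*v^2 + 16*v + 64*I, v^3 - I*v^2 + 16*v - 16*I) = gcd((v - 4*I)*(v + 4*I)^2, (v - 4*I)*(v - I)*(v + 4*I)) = v^2 + 16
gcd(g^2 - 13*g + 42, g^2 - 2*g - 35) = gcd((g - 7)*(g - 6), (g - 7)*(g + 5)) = g - 7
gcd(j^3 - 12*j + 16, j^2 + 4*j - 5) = 1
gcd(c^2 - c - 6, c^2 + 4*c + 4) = c + 2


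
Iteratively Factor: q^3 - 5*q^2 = (q)*(q^2 - 5*q) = q*(q - 5)*(q)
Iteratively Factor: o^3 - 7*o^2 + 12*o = (o - 4)*(o^2 - 3*o) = (o - 4)*(o - 3)*(o)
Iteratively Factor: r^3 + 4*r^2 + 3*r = (r)*(r^2 + 4*r + 3) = r*(r + 3)*(r + 1)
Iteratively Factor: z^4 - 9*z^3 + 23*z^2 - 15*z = (z - 3)*(z^3 - 6*z^2 + 5*z) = (z - 5)*(z - 3)*(z^2 - z) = (z - 5)*(z - 3)*(z - 1)*(z)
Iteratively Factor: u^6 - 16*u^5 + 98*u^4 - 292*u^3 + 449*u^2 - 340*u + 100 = (u - 5)*(u^5 - 11*u^4 + 43*u^3 - 77*u^2 + 64*u - 20) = (u - 5)*(u - 2)*(u^4 - 9*u^3 + 25*u^2 - 27*u + 10) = (u - 5)*(u - 2)^2*(u^3 - 7*u^2 + 11*u - 5) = (u - 5)^2*(u - 2)^2*(u^2 - 2*u + 1) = (u - 5)^2*(u - 2)^2*(u - 1)*(u - 1)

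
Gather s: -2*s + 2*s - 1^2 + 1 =0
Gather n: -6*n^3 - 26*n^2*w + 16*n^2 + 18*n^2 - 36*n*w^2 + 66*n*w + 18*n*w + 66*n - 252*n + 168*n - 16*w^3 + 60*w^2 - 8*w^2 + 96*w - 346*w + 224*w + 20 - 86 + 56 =-6*n^3 + n^2*(34 - 26*w) + n*(-36*w^2 + 84*w - 18) - 16*w^3 + 52*w^2 - 26*w - 10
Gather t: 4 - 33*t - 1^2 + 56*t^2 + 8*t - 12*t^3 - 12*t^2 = -12*t^3 + 44*t^2 - 25*t + 3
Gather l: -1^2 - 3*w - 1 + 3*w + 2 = 0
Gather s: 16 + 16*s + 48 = 16*s + 64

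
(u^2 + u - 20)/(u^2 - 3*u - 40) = (u - 4)/(u - 8)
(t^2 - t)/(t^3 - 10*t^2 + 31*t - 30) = t*(t - 1)/(t^3 - 10*t^2 + 31*t - 30)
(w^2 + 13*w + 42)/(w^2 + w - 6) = (w^2 + 13*w + 42)/(w^2 + w - 6)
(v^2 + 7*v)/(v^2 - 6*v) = (v + 7)/(v - 6)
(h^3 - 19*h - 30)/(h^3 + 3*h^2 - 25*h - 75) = (h + 2)/(h + 5)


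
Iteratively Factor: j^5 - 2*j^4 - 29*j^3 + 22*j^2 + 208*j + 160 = (j + 1)*(j^4 - 3*j^3 - 26*j^2 + 48*j + 160) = (j - 5)*(j + 1)*(j^3 + 2*j^2 - 16*j - 32) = (j - 5)*(j + 1)*(j + 2)*(j^2 - 16) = (j - 5)*(j + 1)*(j + 2)*(j + 4)*(j - 4)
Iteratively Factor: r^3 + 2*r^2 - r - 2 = (r + 1)*(r^2 + r - 2) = (r - 1)*(r + 1)*(r + 2)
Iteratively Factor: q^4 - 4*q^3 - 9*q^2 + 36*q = (q)*(q^3 - 4*q^2 - 9*q + 36) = q*(q - 4)*(q^2 - 9) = q*(q - 4)*(q - 3)*(q + 3)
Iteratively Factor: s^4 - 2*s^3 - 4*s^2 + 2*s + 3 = (s + 1)*(s^3 - 3*s^2 - s + 3) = (s - 1)*(s + 1)*(s^2 - 2*s - 3) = (s - 3)*(s - 1)*(s + 1)*(s + 1)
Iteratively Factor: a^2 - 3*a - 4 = (a - 4)*(a + 1)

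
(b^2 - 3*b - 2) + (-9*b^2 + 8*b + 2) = -8*b^2 + 5*b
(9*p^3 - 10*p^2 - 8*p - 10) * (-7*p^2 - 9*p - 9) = -63*p^5 - 11*p^4 + 65*p^3 + 232*p^2 + 162*p + 90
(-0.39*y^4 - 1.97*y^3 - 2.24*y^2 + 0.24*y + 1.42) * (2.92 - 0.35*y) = 0.1365*y^5 - 0.4493*y^4 - 4.9684*y^3 - 6.6248*y^2 + 0.2038*y + 4.1464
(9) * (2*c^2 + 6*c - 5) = 18*c^2 + 54*c - 45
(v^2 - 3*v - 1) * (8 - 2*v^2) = -2*v^4 + 6*v^3 + 10*v^2 - 24*v - 8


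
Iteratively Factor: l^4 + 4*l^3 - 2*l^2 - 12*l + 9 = (l + 3)*(l^3 + l^2 - 5*l + 3) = (l - 1)*(l + 3)*(l^2 + 2*l - 3) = (l - 1)^2*(l + 3)*(l + 3)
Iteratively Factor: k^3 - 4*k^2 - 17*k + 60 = (k + 4)*(k^2 - 8*k + 15) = (k - 3)*(k + 4)*(k - 5)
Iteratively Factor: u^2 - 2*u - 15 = (u + 3)*(u - 5)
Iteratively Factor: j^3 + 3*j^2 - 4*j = (j)*(j^2 + 3*j - 4) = j*(j + 4)*(j - 1)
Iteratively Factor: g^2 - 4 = (g + 2)*(g - 2)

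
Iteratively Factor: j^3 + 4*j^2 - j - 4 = (j + 1)*(j^2 + 3*j - 4) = (j - 1)*(j + 1)*(j + 4)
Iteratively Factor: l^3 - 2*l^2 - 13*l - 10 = (l + 1)*(l^2 - 3*l - 10) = (l + 1)*(l + 2)*(l - 5)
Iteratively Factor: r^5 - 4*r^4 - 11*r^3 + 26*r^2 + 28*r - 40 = (r + 2)*(r^4 - 6*r^3 + r^2 + 24*r - 20) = (r - 2)*(r + 2)*(r^3 - 4*r^2 - 7*r + 10) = (r - 2)*(r + 2)^2*(r^2 - 6*r + 5) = (r - 5)*(r - 2)*(r + 2)^2*(r - 1)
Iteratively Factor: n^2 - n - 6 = (n + 2)*(n - 3)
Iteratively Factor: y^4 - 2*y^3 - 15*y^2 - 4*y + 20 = (y - 1)*(y^3 - y^2 - 16*y - 20) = (y - 1)*(y + 2)*(y^2 - 3*y - 10) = (y - 5)*(y - 1)*(y + 2)*(y + 2)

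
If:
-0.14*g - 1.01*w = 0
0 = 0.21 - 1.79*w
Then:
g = -0.85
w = 0.12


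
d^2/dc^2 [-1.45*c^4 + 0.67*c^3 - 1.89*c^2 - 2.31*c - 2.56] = -17.4*c^2 + 4.02*c - 3.78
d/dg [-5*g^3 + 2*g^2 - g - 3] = -15*g^2 + 4*g - 1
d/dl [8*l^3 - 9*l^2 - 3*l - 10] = 24*l^2 - 18*l - 3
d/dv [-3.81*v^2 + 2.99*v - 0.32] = 2.99 - 7.62*v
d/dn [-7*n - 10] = -7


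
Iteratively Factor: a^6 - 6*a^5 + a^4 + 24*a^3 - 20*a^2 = (a - 2)*(a^5 - 4*a^4 - 7*a^3 + 10*a^2) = (a - 5)*(a - 2)*(a^4 + a^3 - 2*a^2) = a*(a - 5)*(a - 2)*(a^3 + a^2 - 2*a) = a*(a - 5)*(a - 2)*(a + 2)*(a^2 - a) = a^2*(a - 5)*(a - 2)*(a + 2)*(a - 1)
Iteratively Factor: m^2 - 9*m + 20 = (m - 5)*(m - 4)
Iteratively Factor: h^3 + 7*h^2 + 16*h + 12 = (h + 3)*(h^2 + 4*h + 4) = (h + 2)*(h + 3)*(h + 2)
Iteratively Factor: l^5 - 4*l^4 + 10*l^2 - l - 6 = (l - 3)*(l^4 - l^3 - 3*l^2 + l + 2) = (l - 3)*(l + 1)*(l^3 - 2*l^2 - l + 2) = (l - 3)*(l - 1)*(l + 1)*(l^2 - l - 2) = (l - 3)*(l - 2)*(l - 1)*(l + 1)*(l + 1)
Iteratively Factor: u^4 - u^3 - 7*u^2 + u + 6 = (u - 1)*(u^3 - 7*u - 6) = (u - 3)*(u - 1)*(u^2 + 3*u + 2) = (u - 3)*(u - 1)*(u + 2)*(u + 1)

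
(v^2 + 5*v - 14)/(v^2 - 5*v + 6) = (v + 7)/(v - 3)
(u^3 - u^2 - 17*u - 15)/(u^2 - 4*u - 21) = (u^2 - 4*u - 5)/(u - 7)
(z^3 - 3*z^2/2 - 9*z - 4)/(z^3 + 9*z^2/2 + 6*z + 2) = (z - 4)/(z + 2)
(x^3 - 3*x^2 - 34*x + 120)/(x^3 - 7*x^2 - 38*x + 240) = (x - 4)/(x - 8)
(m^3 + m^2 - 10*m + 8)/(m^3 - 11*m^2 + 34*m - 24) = (m^2 + 2*m - 8)/(m^2 - 10*m + 24)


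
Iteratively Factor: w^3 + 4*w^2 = (w)*(w^2 + 4*w) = w^2*(w + 4)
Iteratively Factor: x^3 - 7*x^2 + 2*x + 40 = (x + 2)*(x^2 - 9*x + 20) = (x - 4)*(x + 2)*(x - 5)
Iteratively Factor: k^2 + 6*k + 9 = (k + 3)*(k + 3)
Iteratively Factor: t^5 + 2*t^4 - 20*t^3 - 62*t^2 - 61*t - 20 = (t + 1)*(t^4 + t^3 - 21*t^2 - 41*t - 20) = (t - 5)*(t + 1)*(t^3 + 6*t^2 + 9*t + 4) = (t - 5)*(t + 1)^2*(t^2 + 5*t + 4) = (t - 5)*(t + 1)^3*(t + 4)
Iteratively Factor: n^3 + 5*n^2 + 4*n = (n + 4)*(n^2 + n) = n*(n + 4)*(n + 1)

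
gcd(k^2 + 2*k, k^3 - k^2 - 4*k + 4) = k + 2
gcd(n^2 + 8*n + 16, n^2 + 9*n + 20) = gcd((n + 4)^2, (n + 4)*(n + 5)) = n + 4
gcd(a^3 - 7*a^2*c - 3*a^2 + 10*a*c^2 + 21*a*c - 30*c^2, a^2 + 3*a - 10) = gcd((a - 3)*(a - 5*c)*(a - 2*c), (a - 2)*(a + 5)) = 1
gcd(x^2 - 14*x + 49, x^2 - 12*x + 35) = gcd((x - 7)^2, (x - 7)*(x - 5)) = x - 7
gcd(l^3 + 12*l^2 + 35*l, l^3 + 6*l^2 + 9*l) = l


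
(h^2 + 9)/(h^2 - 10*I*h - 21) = (h + 3*I)/(h - 7*I)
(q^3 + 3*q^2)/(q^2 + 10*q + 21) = q^2/(q + 7)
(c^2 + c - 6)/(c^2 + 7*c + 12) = (c - 2)/(c + 4)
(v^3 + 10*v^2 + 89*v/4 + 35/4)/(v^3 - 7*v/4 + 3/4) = (4*v^3 + 40*v^2 + 89*v + 35)/(4*v^3 - 7*v + 3)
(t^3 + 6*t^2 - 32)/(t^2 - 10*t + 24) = (t^3 + 6*t^2 - 32)/(t^2 - 10*t + 24)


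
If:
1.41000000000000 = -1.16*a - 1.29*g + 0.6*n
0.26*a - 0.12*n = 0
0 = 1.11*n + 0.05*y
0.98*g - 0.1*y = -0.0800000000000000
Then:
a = 0.20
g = -1.07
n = 0.44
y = -9.70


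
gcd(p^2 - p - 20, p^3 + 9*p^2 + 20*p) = p + 4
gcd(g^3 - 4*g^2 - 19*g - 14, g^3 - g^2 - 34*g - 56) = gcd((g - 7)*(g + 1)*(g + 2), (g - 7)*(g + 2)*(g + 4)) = g^2 - 5*g - 14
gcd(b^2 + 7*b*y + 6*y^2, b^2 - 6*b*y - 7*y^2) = b + y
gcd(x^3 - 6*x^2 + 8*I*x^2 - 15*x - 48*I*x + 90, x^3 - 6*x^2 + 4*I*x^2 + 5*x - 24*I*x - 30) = x^2 + x*(-6 + 5*I) - 30*I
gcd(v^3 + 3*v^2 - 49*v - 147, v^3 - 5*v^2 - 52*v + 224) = v + 7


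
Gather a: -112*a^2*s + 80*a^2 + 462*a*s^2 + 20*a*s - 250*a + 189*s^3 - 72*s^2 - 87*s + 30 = a^2*(80 - 112*s) + a*(462*s^2 + 20*s - 250) + 189*s^3 - 72*s^2 - 87*s + 30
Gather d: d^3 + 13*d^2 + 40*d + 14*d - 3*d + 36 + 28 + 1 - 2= d^3 + 13*d^2 + 51*d + 63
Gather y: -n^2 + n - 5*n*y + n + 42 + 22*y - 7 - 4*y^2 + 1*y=-n^2 + 2*n - 4*y^2 + y*(23 - 5*n) + 35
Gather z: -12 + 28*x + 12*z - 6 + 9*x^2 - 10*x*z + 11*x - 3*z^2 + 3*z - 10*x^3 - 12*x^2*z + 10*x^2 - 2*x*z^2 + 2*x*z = -10*x^3 + 19*x^2 + 39*x + z^2*(-2*x - 3) + z*(-12*x^2 - 8*x + 15) - 18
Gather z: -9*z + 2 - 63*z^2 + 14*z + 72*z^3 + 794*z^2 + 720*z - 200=72*z^3 + 731*z^2 + 725*z - 198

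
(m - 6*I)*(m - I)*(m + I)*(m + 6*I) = m^4 + 37*m^2 + 36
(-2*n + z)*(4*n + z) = -8*n^2 + 2*n*z + z^2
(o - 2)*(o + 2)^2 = o^3 + 2*o^2 - 4*o - 8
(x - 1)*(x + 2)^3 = x^4 + 5*x^3 + 6*x^2 - 4*x - 8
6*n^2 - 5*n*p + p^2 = (-3*n + p)*(-2*n + p)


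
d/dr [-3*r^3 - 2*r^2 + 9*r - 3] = -9*r^2 - 4*r + 9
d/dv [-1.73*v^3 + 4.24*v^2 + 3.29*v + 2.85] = -5.19*v^2 + 8.48*v + 3.29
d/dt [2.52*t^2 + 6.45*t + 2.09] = 5.04*t + 6.45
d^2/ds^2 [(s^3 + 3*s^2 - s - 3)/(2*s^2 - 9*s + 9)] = 2*(113*s^3 - 441*s^2 + 459*s - 27)/(8*s^6 - 108*s^5 + 594*s^4 - 1701*s^3 + 2673*s^2 - 2187*s + 729)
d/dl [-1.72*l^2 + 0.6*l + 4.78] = 0.6 - 3.44*l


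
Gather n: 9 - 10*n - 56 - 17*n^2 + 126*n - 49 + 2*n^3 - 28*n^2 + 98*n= 2*n^3 - 45*n^2 + 214*n - 96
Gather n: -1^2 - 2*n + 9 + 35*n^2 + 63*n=35*n^2 + 61*n + 8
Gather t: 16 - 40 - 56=-80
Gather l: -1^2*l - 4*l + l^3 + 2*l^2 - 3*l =l^3 + 2*l^2 - 8*l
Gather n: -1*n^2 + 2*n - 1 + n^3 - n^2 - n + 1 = n^3 - 2*n^2 + n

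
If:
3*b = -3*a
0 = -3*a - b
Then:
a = 0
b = 0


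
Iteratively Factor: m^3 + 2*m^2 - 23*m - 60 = (m - 5)*(m^2 + 7*m + 12) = (m - 5)*(m + 3)*(m + 4)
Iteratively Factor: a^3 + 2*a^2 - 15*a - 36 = (a + 3)*(a^2 - a - 12) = (a + 3)^2*(a - 4)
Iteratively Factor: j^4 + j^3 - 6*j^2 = (j - 2)*(j^3 + 3*j^2) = j*(j - 2)*(j^2 + 3*j) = j*(j - 2)*(j + 3)*(j)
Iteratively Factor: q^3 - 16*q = (q + 4)*(q^2 - 4*q) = (q - 4)*(q + 4)*(q)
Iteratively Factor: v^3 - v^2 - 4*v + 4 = (v - 2)*(v^2 + v - 2) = (v - 2)*(v - 1)*(v + 2)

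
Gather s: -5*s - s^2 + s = -s^2 - 4*s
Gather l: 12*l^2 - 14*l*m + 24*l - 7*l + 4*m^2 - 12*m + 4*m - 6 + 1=12*l^2 + l*(17 - 14*m) + 4*m^2 - 8*m - 5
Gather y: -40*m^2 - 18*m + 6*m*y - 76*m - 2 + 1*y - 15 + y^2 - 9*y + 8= -40*m^2 - 94*m + y^2 + y*(6*m - 8) - 9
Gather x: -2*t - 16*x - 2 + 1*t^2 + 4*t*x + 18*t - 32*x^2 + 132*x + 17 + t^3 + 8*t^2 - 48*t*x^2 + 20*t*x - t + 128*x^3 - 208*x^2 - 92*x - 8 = t^3 + 9*t^2 + 15*t + 128*x^3 + x^2*(-48*t - 240) + x*(24*t + 24) + 7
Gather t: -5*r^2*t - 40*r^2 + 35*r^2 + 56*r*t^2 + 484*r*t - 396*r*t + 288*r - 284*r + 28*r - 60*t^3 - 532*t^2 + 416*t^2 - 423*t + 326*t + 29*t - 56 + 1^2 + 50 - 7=-5*r^2 + 32*r - 60*t^3 + t^2*(56*r - 116) + t*(-5*r^2 + 88*r - 68) - 12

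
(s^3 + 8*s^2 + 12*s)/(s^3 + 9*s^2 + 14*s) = (s + 6)/(s + 7)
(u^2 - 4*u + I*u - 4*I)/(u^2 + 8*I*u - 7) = (u - 4)/(u + 7*I)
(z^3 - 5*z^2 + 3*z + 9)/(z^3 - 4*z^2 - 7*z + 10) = (z^3 - 5*z^2 + 3*z + 9)/(z^3 - 4*z^2 - 7*z + 10)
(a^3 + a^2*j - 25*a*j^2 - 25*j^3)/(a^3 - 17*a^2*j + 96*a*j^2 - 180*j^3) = (a^2 + 6*a*j + 5*j^2)/(a^2 - 12*a*j + 36*j^2)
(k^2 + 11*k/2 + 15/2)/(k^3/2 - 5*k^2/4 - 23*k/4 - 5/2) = 2*(2*k^2 + 11*k + 15)/(2*k^3 - 5*k^2 - 23*k - 10)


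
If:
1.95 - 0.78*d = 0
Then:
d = 2.50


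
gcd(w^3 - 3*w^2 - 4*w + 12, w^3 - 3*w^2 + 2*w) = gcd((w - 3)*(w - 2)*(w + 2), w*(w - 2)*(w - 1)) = w - 2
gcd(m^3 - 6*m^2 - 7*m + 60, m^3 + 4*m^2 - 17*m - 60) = m^2 - m - 12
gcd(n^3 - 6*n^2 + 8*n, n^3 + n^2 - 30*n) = n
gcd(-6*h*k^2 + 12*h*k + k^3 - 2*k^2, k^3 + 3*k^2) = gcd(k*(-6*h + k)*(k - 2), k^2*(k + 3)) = k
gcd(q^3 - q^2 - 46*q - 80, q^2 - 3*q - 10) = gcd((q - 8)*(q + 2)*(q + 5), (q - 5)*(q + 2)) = q + 2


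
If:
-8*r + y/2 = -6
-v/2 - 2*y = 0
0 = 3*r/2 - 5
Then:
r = 10/3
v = -496/3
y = 124/3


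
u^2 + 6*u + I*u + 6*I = (u + 6)*(u + I)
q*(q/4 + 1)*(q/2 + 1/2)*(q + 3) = q^4/8 + q^3 + 19*q^2/8 + 3*q/2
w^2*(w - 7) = w^3 - 7*w^2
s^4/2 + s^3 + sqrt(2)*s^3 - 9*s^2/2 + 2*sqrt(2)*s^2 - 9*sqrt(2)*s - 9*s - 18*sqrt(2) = (s/2 + 1)*(s - 3)*(s + 3)*(s + 2*sqrt(2))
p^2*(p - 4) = p^3 - 4*p^2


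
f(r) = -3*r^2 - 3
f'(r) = -6*r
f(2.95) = -29.11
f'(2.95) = -17.70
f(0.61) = -4.12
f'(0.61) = -3.66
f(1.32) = -8.23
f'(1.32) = -7.92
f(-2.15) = -16.87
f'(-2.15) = 12.90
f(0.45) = -3.61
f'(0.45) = -2.70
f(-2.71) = -25.03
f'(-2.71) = 16.26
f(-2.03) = -15.36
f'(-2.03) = 12.18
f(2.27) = -18.46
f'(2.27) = -13.62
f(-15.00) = -678.00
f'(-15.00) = 90.00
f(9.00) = -246.00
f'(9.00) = -54.00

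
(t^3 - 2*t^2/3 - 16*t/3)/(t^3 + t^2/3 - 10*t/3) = (3*t - 8)/(3*t - 5)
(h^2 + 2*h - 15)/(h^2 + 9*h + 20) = (h - 3)/(h + 4)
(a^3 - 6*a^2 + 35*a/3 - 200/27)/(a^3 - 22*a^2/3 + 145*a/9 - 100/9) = (a - 8/3)/(a - 4)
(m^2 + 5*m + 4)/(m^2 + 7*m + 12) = (m + 1)/(m + 3)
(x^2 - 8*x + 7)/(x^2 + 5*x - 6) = (x - 7)/(x + 6)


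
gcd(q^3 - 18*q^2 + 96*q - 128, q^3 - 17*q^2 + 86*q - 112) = q^2 - 10*q + 16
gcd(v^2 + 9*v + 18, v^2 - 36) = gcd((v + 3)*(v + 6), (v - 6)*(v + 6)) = v + 6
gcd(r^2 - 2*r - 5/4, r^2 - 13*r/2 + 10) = r - 5/2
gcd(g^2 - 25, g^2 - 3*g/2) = 1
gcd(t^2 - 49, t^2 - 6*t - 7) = t - 7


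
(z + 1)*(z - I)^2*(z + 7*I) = z^4 + z^3 + 5*I*z^3 + 13*z^2 + 5*I*z^2 + 13*z - 7*I*z - 7*I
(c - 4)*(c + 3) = c^2 - c - 12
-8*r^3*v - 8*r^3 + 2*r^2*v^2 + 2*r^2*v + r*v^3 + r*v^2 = (-2*r + v)*(4*r + v)*(r*v + r)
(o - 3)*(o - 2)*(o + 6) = o^3 + o^2 - 24*o + 36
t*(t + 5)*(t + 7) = t^3 + 12*t^2 + 35*t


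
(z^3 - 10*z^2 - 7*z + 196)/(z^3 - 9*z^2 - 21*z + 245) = (z + 4)/(z + 5)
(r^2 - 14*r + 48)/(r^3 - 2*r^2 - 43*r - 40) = (r - 6)/(r^2 + 6*r + 5)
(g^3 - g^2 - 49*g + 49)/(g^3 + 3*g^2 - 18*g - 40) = (g^3 - g^2 - 49*g + 49)/(g^3 + 3*g^2 - 18*g - 40)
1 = 1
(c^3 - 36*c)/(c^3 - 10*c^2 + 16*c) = (c^2 - 36)/(c^2 - 10*c + 16)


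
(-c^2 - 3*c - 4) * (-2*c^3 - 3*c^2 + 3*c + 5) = 2*c^5 + 9*c^4 + 14*c^3 - 2*c^2 - 27*c - 20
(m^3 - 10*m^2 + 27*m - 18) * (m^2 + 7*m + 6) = m^5 - 3*m^4 - 37*m^3 + 111*m^2 + 36*m - 108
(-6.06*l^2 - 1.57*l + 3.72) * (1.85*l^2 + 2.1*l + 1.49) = -11.211*l^4 - 15.6305*l^3 - 5.4444*l^2 + 5.4727*l + 5.5428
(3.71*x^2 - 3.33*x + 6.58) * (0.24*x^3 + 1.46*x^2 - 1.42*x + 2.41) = 0.8904*x^5 + 4.6174*x^4 - 8.5508*x^3 + 23.2765*x^2 - 17.3689*x + 15.8578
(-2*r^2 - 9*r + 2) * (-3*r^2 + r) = 6*r^4 + 25*r^3 - 15*r^2 + 2*r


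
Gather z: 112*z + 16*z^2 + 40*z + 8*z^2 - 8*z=24*z^2 + 144*z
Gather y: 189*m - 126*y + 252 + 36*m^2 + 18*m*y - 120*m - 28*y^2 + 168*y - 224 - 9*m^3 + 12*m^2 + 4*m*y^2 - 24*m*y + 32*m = -9*m^3 + 48*m^2 + 101*m + y^2*(4*m - 28) + y*(42 - 6*m) + 28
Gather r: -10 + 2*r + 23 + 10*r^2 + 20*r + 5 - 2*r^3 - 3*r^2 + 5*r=-2*r^3 + 7*r^2 + 27*r + 18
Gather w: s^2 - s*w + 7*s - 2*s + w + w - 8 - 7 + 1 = s^2 + 5*s + w*(2 - s) - 14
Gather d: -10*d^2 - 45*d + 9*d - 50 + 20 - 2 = -10*d^2 - 36*d - 32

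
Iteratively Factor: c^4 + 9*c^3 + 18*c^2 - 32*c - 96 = (c - 2)*(c^3 + 11*c^2 + 40*c + 48) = (c - 2)*(c + 4)*(c^2 + 7*c + 12) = (c - 2)*(c + 3)*(c + 4)*(c + 4)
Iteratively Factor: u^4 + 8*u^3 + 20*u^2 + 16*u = (u)*(u^3 + 8*u^2 + 20*u + 16) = u*(u + 2)*(u^2 + 6*u + 8) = u*(u + 2)*(u + 4)*(u + 2)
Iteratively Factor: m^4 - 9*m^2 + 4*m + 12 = (m - 2)*(m^3 + 2*m^2 - 5*m - 6) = (m - 2)^2*(m^2 + 4*m + 3) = (m - 2)^2*(m + 3)*(m + 1)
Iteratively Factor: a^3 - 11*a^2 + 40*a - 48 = (a - 4)*(a^2 - 7*a + 12) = (a - 4)*(a - 3)*(a - 4)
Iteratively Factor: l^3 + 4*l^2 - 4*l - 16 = (l + 2)*(l^2 + 2*l - 8) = (l + 2)*(l + 4)*(l - 2)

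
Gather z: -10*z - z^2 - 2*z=-z^2 - 12*z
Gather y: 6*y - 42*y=-36*y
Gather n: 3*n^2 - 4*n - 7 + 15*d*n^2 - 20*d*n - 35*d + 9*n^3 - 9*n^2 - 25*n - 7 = -35*d + 9*n^3 + n^2*(15*d - 6) + n*(-20*d - 29) - 14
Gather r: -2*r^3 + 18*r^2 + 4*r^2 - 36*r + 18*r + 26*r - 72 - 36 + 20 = -2*r^3 + 22*r^2 + 8*r - 88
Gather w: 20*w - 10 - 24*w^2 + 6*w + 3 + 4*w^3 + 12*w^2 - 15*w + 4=4*w^3 - 12*w^2 + 11*w - 3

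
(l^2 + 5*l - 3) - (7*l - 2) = l^2 - 2*l - 1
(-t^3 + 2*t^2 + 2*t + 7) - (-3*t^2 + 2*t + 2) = -t^3 + 5*t^2 + 5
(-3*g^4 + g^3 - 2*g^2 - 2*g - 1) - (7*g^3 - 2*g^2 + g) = -3*g^4 - 6*g^3 - 3*g - 1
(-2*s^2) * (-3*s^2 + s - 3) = 6*s^4 - 2*s^3 + 6*s^2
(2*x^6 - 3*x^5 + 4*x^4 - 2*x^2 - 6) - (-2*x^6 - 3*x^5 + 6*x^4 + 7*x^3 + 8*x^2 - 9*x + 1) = 4*x^6 - 2*x^4 - 7*x^3 - 10*x^2 + 9*x - 7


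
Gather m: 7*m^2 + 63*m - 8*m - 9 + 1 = 7*m^2 + 55*m - 8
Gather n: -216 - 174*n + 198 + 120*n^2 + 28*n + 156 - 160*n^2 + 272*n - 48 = -40*n^2 + 126*n + 90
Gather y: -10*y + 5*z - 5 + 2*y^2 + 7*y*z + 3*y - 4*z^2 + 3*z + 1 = 2*y^2 + y*(7*z - 7) - 4*z^2 + 8*z - 4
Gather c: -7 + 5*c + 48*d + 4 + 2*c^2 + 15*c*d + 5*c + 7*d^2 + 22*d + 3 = 2*c^2 + c*(15*d + 10) + 7*d^2 + 70*d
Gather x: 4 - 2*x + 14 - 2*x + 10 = 28 - 4*x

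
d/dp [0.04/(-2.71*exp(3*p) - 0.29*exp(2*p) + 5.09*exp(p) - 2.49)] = (0.3252*exp(2*p) + 0.0232*exp(p) - 0.2036)*exp(p)/(2.71*exp(3*p) + 0.29*exp(2*p) - 5.09*exp(p) + 2.49)^2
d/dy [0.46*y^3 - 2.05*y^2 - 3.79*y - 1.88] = 1.38*y^2 - 4.1*y - 3.79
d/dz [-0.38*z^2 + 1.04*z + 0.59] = 1.04 - 0.76*z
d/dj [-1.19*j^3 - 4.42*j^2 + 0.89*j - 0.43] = -3.57*j^2 - 8.84*j + 0.89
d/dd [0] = 0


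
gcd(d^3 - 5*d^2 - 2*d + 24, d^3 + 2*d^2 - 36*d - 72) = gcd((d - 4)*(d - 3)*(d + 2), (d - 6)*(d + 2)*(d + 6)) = d + 2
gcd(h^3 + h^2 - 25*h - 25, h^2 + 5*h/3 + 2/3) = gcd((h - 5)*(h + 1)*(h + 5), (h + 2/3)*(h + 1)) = h + 1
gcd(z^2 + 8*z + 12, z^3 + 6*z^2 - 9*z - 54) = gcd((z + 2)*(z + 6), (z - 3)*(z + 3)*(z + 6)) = z + 6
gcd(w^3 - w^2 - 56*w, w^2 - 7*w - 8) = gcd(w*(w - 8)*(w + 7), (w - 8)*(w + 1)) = w - 8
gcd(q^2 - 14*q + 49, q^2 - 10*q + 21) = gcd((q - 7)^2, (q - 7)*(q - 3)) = q - 7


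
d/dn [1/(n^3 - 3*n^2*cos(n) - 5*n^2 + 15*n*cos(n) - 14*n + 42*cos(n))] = (-3*n^2*sin(n) - 3*n^2 + 15*n*sin(n) + 6*n*cos(n) + 10*n + 42*sin(n) - 15*cos(n) + 14)/((n - 7)^2*(n + 2)^2*(n - 3*cos(n))^2)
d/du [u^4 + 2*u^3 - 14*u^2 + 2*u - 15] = 4*u^3 + 6*u^2 - 28*u + 2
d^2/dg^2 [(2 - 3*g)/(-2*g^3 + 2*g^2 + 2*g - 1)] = 4*(18*g^5 - 42*g^4 + 44*g^3 - 18*g^2 + 3*g - 3)/(8*g^9 - 24*g^8 + 52*g^6 - 24*g^5 - 36*g^4 + 22*g^3 + 6*g^2 - 6*g + 1)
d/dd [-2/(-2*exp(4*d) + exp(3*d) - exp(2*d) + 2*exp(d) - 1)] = (-16*exp(3*d) + 6*exp(2*d) - 4*exp(d) + 4)*exp(d)/(2*exp(4*d) - exp(3*d) + exp(2*d) - 2*exp(d) + 1)^2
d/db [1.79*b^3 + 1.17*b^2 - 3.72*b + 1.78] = 5.37*b^2 + 2.34*b - 3.72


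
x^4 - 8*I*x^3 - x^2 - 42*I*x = x*(x - 7*I)*(x - 3*I)*(x + 2*I)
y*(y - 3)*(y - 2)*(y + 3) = y^4 - 2*y^3 - 9*y^2 + 18*y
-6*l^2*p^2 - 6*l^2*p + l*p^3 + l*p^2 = p*(-6*l + p)*(l*p + l)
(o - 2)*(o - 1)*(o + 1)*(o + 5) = o^4 + 3*o^3 - 11*o^2 - 3*o + 10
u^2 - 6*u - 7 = (u - 7)*(u + 1)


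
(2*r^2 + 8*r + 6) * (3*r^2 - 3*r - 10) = 6*r^4 + 18*r^3 - 26*r^2 - 98*r - 60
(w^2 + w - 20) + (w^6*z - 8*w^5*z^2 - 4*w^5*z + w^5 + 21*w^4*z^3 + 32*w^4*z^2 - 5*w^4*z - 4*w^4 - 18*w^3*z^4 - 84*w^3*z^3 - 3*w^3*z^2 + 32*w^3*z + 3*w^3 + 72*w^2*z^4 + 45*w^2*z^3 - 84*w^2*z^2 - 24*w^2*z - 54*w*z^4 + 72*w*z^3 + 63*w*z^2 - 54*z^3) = w^6*z - 8*w^5*z^2 - 4*w^5*z + w^5 + 21*w^4*z^3 + 32*w^4*z^2 - 5*w^4*z - 4*w^4 - 18*w^3*z^4 - 84*w^3*z^3 - 3*w^3*z^2 + 32*w^3*z + 3*w^3 + 72*w^2*z^4 + 45*w^2*z^3 - 84*w^2*z^2 - 24*w^2*z + w^2 - 54*w*z^4 + 72*w*z^3 + 63*w*z^2 + w - 54*z^3 - 20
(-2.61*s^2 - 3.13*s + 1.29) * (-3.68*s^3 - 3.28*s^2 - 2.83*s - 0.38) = 9.6048*s^5 + 20.0792*s^4 + 12.9055*s^3 + 5.6185*s^2 - 2.4613*s - 0.4902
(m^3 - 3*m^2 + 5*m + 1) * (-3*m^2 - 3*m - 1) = -3*m^5 + 6*m^4 - 7*m^3 - 15*m^2 - 8*m - 1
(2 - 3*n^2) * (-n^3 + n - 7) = 3*n^5 - 5*n^3 + 21*n^2 + 2*n - 14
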